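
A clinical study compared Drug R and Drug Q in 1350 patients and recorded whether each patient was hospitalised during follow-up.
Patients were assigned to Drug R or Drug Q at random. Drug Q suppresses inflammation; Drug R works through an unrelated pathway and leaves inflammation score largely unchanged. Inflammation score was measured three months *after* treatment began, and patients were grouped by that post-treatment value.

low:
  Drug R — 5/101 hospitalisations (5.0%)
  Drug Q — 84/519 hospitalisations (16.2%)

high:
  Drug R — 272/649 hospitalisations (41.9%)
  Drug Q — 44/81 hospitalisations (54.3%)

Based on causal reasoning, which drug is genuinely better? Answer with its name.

Drug Q

Inflammation score here is a post-treatment variable shaped by the drug; conditioning on it would introduce bias rather than remove it. The overall comparison is the causal one.
Pooled: Drug R 36.9% vs Drug Q 21.3%; Drug Q is lower overall.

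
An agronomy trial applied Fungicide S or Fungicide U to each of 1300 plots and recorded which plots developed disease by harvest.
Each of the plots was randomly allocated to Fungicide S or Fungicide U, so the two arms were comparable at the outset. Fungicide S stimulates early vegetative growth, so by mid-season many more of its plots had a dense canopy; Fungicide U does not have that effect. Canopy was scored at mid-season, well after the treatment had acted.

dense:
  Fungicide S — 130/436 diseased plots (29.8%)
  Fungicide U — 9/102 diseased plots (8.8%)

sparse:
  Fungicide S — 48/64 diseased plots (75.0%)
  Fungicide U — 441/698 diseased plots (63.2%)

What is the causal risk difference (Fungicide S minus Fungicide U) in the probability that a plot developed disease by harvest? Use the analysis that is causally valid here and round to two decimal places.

-0.21

Fungicide U is lower inside every mid-season canopy stratum but Fungicide S is lower in aggregate. Whether to stratify depends on how mid-season canopy relates to the fungicide.
Because the fungicide influences mid-season canopy, mid-season canopy is a post-treatment mediator, not a confounder. Stratifying on it would bias the estimate; the causal effect is the crude pooled difference.
The causal difference is the pooled difference: 0.356 − 0.562 = -0.206.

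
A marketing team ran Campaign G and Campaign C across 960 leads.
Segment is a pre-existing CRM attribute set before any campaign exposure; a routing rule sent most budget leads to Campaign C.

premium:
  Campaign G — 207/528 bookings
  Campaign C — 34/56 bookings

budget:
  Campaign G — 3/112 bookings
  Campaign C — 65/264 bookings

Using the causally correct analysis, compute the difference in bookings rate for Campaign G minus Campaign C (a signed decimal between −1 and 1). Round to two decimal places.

Customer segment is set before the campaign has any effect — it is not caused by the campaign — and it independently drives the outcome. That makes it a confounder, so the causal comparison is within customer segment levels.
Adjusting over the population distribution of customer segment: 0.608·(0.392−0.607) + 0.392·(0.027−0.246) = -0.217.

-0.22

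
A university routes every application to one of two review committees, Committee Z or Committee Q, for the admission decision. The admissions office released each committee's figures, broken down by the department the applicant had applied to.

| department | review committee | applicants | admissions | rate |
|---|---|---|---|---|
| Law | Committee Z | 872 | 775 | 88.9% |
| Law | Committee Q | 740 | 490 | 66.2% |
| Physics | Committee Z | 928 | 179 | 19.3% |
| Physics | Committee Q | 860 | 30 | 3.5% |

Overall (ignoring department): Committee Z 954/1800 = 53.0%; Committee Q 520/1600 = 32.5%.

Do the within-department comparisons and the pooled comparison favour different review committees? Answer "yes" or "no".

Within each department level (Law 88.9% vs 66.2%; Physics 19.3% vs 3.5%), Committee Z has the higher rate every time. Pooled: 53.0% vs 32.5% — Committee Z has the higher rate overall. They agree.

no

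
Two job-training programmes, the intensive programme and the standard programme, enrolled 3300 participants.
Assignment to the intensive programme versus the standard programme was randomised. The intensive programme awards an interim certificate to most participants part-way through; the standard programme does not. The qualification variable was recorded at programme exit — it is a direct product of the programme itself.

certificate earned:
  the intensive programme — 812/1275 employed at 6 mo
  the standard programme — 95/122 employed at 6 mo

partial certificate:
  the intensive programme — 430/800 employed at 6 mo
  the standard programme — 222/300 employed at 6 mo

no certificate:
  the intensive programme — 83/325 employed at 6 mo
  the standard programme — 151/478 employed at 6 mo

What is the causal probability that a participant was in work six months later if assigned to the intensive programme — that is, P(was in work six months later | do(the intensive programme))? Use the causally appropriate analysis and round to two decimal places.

The stratified and pooled comparisons disagree (the standard programme wins within each qualification attained during the programme; the intensive programme wins overall), so the answer turns on the causal role of qualification attained during the programme.
Qualification attained during the programme here is a post-treatment variable shaped by the programme; conditioning on it would introduce bias rather than remove it. The overall comparison is the causal one.
So P(outcome | do(the intensive programme)) is just the pooled rate for the intensive programme: 1325/2400 = 0.552.

0.55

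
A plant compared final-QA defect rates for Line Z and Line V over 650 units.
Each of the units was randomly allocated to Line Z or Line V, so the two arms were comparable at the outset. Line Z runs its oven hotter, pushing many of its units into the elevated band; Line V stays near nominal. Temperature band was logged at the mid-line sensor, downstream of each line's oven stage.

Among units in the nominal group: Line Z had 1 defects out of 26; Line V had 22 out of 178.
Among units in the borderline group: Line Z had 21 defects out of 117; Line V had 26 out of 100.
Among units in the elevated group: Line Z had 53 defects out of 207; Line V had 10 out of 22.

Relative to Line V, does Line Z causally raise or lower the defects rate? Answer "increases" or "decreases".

Within every in-process temperature band level Line Z has the lower rate, yet pooled Line V does — Simpson's reversal.
In-process temperature band lies on the pathway line → in-process temperature band → outcome, so adjusting for it blocks the indirect effect. For the total causal effect of line, use the unadjusted pooled rates.
Pooled: Line Z 21.4% vs Line V 19.3%; Line V is lower overall.

increases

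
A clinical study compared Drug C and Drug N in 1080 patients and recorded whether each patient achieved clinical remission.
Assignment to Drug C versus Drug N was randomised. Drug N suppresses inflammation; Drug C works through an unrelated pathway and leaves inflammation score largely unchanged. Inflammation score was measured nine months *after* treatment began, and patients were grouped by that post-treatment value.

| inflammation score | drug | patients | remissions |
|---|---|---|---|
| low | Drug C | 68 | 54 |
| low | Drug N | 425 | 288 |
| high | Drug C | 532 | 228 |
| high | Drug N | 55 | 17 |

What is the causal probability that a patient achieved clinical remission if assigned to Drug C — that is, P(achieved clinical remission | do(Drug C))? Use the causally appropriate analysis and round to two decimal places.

0.47

The inflammation score-specific comparison favours Drug C throughout, but the pooled figures favour Drug N. The question is whether to condition on inflammation score.
The distribution of inflammation score is itself part of what the drug does — it is an intermediate outcome. Holding it fixed would remove that part of the effect; the total effect is the pooled difference.
So P(outcome | do(Drug C)) is just the pooled rate for Drug C: 282/600 = 0.470.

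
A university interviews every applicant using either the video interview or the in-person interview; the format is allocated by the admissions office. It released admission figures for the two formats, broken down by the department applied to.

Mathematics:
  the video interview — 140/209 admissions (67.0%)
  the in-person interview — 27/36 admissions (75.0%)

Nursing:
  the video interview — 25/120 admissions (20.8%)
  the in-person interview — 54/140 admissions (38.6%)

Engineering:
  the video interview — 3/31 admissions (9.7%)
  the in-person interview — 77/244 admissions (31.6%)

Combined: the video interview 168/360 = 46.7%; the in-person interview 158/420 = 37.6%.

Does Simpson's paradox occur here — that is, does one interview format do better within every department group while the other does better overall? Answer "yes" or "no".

Within each department level (Mathematics 67.0% vs 75.0%; Nursing 20.8% vs 38.6%; Engineering 9.7% vs 31.6%), the in-person interview has the higher rate every time. Pooled: 46.7% vs 37.6% — the video interview has the higher rate overall. The two comparisons disagree.

yes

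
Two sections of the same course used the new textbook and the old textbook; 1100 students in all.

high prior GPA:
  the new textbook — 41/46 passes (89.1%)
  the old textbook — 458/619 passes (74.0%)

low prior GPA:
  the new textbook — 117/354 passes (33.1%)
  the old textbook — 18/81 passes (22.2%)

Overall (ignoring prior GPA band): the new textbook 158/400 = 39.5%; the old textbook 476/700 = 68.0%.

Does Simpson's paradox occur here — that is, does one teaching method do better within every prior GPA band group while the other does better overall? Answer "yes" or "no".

Within each prior GPA band level (high prior GPA 89.1% vs 74.0%; low prior GPA 33.1% vs 22.2%), the new textbook has the higher rate every time. Pooled: 39.5% vs 68.0% — the old textbook has the higher rate overall. The two comparisons disagree.

yes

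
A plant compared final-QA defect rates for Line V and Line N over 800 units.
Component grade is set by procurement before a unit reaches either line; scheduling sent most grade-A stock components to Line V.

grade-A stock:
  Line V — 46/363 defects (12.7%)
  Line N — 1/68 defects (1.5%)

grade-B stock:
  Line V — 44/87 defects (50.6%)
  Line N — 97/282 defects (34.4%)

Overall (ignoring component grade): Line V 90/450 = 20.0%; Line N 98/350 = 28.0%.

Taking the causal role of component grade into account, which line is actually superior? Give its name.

Line N

Within every component grade level Line N has the lower rate, yet pooled Line V does — Simpson's reversal.
Since component grade is a pre-existing factor (not a product of the line) and it affects the outcome on its own, it is a confounder. The stratified rates, not the pooled rate, identify the causal effect.
Within each level — grade-A stock: 12.7% vs 1.5%; grade-B stock: 50.6% vs 34.4% — Line N is lower every time.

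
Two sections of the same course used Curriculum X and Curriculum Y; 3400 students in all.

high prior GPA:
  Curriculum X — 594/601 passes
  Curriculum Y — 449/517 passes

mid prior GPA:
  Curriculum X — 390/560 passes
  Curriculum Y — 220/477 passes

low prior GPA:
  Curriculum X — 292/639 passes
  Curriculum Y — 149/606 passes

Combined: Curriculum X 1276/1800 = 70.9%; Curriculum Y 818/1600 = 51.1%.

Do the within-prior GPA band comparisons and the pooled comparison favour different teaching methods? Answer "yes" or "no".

Within each prior GPA band level (high prior GPA 98.8% vs 86.8%; mid prior GPA 69.6% vs 46.1%; low prior GPA 45.7% vs 24.6%), Curriculum X has the higher rate every time. Pooled: 70.9% vs 51.1% — Curriculum X has the higher rate overall. They agree.

no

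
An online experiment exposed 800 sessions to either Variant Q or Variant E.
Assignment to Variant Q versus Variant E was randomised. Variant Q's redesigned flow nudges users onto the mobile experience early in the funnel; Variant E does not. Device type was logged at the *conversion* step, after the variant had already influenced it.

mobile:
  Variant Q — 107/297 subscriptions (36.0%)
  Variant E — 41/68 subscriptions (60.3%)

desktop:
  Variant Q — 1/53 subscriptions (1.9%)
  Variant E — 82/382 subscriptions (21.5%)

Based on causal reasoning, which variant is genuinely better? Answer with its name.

Variant Q

Device type lies on the pathway variant → device type → outcome, so adjusting for it blocks the indirect effect. For the total causal effect of variant, use the unadjusted pooled rates.
Pooled: Variant Q 30.9% vs Variant E 27.3%; Variant Q is higher overall.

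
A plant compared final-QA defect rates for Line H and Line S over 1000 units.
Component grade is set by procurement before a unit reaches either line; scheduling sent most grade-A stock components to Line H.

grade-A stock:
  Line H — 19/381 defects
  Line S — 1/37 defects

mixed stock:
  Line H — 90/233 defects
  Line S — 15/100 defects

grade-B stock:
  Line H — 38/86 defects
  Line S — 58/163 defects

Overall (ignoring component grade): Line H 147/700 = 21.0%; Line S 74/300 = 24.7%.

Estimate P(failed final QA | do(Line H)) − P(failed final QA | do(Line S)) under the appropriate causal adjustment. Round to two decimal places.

The component grade-specific comparison favours Line S throughout, but the pooled figures favour Line H. The question is whether to condition on component grade.
Component grade differs across lines for reasons unrelated to any effect of the line itself, and it separately predicts the outcome — a classic confounder. We must compare within component grade levels.
Adjusting over the population distribution of component grade: 0.418·(0.050−0.027) + 0.333·(0.386−0.150) + 0.249·(0.442−0.356) = +0.110.

+0.11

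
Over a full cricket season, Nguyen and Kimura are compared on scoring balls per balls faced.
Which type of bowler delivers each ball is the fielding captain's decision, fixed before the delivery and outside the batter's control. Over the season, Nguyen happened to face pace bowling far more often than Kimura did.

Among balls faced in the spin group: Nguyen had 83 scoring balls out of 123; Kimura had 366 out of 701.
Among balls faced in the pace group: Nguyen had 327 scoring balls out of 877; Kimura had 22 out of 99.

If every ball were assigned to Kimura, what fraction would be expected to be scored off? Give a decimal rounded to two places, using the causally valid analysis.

Within every bowling type level Nguyen has the higher rate, yet pooled Kimura does — Simpson's reversal.
Bowling type differs across players for reasons unrelated to any effect of the player itself, and it separately predicts the outcome — a classic confounder. We must compare within bowling type levels.
Standardising Kimura to the population bowling type mix: 0.458·366/701 + 0.542·22/99 = 0.360.

0.36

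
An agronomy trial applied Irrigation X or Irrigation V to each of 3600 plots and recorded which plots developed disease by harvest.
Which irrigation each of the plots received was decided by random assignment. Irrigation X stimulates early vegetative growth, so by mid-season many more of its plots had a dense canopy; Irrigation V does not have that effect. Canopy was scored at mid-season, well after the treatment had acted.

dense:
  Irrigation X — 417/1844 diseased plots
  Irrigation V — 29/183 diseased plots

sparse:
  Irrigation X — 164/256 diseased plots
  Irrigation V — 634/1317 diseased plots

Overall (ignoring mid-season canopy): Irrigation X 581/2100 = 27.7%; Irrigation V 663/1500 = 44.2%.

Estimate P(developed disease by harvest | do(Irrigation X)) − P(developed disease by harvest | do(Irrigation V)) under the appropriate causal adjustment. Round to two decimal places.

-0.17

Irrigation V is lower inside every mid-season canopy stratum but Irrigation X is lower in aggregate. Whether to stratify depends on how mid-season canopy relates to the irrigation.
Mid-season canopy lies on the pathway irrigation → mid-season canopy → outcome, so adjusting for it blocks the indirect effect. For the total causal effect of irrigation, use the unadjusted pooled rates.
The causal difference is the pooled difference: 0.277 − 0.442 = -0.165.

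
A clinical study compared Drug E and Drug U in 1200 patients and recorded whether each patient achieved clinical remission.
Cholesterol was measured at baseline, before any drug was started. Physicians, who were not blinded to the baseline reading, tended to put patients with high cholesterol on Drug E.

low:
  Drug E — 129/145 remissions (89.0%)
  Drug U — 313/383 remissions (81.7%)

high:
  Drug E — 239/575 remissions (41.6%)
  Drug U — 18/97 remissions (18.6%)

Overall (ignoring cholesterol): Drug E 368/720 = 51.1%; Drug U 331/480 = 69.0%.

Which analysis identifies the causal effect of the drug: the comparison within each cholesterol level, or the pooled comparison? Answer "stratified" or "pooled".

stratified

Since cholesterol is a pre-existing factor (not a product of the drug) and it affects the outcome on its own, it is a confounder. The stratified rates, not the pooled rate, identify the causal effect.
Within each level — low: 89.0% vs 81.7%; high: 41.6% vs 18.6% — Drug E is higher every time.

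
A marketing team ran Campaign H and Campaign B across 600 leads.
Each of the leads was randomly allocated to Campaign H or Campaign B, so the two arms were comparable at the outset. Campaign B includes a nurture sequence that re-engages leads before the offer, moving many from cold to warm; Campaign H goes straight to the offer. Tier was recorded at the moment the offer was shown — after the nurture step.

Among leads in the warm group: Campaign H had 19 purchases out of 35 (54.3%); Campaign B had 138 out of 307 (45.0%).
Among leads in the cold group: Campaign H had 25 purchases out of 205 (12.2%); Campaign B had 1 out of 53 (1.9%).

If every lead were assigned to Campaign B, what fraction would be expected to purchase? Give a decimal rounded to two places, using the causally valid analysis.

0.39

Engagement tier is recorded after the campaign and is itself shifted by it — it sits on the causal path from campaign to outcome. Conditioning on a mediator would strip out part of the effect we want; the pooled comparison gives the total causal effect.
So P(outcome | do(Campaign B)) is just the pooled rate for Campaign B: 139/360 = 0.386.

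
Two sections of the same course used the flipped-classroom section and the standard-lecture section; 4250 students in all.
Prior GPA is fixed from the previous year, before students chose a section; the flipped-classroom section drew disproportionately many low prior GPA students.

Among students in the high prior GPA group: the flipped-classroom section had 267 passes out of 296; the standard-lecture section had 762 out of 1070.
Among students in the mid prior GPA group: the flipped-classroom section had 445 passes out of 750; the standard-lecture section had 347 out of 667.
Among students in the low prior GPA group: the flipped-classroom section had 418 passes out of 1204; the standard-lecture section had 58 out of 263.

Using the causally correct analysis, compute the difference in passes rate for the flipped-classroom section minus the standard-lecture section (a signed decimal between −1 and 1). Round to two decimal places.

+0.13

The imbalance in prior GPA band arose from how students were allocated, not from anything the teaching method did; and prior GPA band independently affects the outcome. The pooled gap is confounded — condition on prior GPA band.
Adjusting over the population distribution of prior GPA band: 0.321·(0.902−0.712) + 0.333·(0.593−0.520) + 0.345·(0.347−0.221) = +0.129.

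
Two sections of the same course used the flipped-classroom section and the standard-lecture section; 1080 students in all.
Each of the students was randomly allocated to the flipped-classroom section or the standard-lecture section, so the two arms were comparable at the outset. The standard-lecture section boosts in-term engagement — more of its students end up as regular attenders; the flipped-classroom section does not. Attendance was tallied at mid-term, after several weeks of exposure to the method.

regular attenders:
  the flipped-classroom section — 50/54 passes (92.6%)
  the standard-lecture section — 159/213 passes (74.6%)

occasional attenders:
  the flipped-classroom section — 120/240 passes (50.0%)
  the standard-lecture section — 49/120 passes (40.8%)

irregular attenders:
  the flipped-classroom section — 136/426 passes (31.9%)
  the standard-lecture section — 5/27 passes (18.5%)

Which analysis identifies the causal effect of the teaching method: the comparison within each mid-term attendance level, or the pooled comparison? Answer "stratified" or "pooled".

Because the teaching method influences mid-term attendance, mid-term attendance is a post-treatment mediator, not a confounder. Stratifying on it would bias the estimate; the causal effect is the crude pooled difference.
Pooled: the flipped-classroom section 42.5% vs the standard-lecture section 59.2%; the standard-lecture section is higher overall.

pooled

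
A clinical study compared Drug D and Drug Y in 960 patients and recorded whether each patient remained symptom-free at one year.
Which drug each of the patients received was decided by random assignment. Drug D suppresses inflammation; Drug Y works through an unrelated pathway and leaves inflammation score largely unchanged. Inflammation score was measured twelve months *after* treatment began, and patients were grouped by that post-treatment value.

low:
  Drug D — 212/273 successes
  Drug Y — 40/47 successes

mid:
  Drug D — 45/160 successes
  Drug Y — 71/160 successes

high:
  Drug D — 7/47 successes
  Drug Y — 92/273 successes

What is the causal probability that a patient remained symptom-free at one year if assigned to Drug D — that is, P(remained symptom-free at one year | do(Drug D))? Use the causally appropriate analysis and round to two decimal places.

Within every inflammation score level Drug Y has the higher rate, yet pooled Drug D does — Simpson's reversal.
Inflammation score lies on the pathway drug → inflammation score → outcome, so adjusting for it blocks the indirect effect. For the total causal effect of drug, use the unadjusted pooled rates.
So P(outcome | do(Drug D)) is just the pooled rate for Drug D: 264/480 = 0.550.

0.55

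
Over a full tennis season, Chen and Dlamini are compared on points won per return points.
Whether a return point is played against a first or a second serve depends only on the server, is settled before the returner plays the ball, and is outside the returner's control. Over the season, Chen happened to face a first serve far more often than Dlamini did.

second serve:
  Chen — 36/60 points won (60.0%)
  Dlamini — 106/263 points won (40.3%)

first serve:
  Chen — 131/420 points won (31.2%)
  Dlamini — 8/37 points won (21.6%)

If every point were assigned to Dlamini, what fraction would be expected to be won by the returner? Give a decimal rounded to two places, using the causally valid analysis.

0.29

The imbalance in serve type arose from how return points were allocated, not from anything the player did; and serve type independently affects the outcome. The pooled gap is confounded — condition on serve type.
Standardising Dlamini to the population serve type mix: 0.414·106/263 + 0.586·8/37 = 0.294.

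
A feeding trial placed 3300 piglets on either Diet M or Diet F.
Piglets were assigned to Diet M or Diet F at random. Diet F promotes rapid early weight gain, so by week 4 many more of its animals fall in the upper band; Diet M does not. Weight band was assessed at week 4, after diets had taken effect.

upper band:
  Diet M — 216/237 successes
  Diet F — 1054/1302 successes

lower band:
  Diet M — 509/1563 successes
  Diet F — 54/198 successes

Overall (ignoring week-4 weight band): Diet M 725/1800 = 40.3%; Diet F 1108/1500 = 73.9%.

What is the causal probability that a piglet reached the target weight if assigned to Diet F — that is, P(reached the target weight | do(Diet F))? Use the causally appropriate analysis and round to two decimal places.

Because the diet influences week-4 weight band, week-4 weight band is a post-treatment mediator, not a confounder. Stratifying on it would bias the estimate; the causal effect is the crude pooled difference.
So P(outcome | do(Diet F)) is just the pooled rate for Diet F: 1108/1500 = 0.739.

0.74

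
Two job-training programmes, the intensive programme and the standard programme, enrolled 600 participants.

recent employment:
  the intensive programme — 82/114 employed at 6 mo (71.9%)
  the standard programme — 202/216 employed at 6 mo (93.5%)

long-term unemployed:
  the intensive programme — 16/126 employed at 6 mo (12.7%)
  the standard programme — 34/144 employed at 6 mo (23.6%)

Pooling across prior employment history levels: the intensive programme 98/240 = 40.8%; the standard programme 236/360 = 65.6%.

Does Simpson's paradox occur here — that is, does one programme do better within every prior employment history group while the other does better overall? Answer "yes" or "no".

Within each prior employment history level (recent employment 71.9% vs 93.5%; long-term unemployed 12.7% vs 23.6%), the standard programme has the higher rate every time. Pooled: 40.8% vs 65.6% — the standard programme has the higher rate overall. They agree.

no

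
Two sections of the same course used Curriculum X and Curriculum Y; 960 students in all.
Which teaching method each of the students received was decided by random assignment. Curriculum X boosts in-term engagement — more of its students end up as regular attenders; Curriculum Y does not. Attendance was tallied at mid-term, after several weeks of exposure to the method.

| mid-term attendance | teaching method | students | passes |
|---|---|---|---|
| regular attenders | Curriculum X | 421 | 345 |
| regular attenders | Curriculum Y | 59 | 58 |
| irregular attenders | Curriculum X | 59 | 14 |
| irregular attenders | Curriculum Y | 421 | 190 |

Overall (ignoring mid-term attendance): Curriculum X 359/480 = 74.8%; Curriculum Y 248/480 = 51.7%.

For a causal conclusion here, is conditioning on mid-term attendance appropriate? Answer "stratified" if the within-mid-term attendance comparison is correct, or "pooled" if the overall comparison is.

Mid-term attendance is downstream of the teaching method. One should not condition on a consequence of treatment, so the overall rates are the right comparison.
Pooled: Curriculum X 74.8% vs Curriculum Y 51.7%; Curriculum X is higher overall.

pooled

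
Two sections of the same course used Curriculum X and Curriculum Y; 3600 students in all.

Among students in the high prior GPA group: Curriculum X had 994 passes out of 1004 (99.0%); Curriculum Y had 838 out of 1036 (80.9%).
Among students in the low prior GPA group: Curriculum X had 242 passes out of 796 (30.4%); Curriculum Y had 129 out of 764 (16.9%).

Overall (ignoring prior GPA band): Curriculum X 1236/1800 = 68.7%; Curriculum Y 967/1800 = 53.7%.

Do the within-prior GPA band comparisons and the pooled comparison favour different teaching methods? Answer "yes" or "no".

no

Within each prior GPA band level (high prior GPA 99.0% vs 80.9%; low prior GPA 30.4% vs 16.9%), Curriculum X has the higher rate every time. Pooled: 68.7% vs 53.7% — Curriculum X has the higher rate overall. They agree.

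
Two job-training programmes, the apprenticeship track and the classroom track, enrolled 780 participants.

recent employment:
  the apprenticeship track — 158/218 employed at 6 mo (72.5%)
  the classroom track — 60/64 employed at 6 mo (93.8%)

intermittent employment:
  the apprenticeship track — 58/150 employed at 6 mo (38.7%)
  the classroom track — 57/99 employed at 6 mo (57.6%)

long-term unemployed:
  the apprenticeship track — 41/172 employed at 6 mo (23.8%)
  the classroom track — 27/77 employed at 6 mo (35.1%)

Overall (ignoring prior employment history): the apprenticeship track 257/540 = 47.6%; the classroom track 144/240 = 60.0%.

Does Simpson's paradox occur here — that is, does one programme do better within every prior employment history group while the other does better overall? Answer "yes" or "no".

no

Within each prior employment history level (recent employment 72.5% vs 93.8%; intermittent employment 38.7% vs 57.6%; long-term unemployed 23.8% vs 35.1%), the classroom track has the higher rate every time. Pooled: 47.6% vs 60.0% — the classroom track has the higher rate overall. They agree.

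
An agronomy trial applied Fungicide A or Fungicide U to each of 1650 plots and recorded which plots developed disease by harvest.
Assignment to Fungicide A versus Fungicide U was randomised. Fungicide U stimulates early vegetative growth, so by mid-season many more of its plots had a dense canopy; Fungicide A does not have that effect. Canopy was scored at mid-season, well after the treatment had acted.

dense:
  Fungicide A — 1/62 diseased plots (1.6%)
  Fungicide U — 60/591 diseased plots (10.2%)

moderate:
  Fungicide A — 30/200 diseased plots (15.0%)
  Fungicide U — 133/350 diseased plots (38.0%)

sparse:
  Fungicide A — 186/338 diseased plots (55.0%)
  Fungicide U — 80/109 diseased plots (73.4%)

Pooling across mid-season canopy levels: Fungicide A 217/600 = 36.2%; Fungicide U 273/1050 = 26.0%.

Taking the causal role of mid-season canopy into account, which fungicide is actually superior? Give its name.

Fungicide U

Fungicide A is lower inside every mid-season canopy stratum but Fungicide U is lower in aggregate. Whether to stratify depends on how mid-season canopy relates to the fungicide.
Mid-season canopy here is a post-treatment variable shaped by the fungicide; conditioning on it would introduce bias rather than remove it. The overall comparison is the causal one.
Pooled: Fungicide A 36.2% vs Fungicide U 26.0%; Fungicide U is lower overall.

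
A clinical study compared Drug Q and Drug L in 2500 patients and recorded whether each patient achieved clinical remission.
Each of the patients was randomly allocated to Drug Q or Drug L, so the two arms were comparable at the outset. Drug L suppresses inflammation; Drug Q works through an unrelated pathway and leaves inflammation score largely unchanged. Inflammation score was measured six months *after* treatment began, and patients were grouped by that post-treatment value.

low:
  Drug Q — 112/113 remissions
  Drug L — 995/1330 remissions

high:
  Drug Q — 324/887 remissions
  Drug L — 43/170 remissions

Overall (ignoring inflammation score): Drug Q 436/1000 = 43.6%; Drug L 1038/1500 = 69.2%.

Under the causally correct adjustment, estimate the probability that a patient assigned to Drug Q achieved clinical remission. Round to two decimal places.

Inflammation score is recorded after the drug and is itself shifted by it — it sits on the causal path from drug to outcome. Conditioning on a mediator would strip out part of the effect we want; the pooled comparison gives the total causal effect.
So P(outcome | do(Drug Q)) is just the pooled rate for Drug Q: 436/1000 = 0.436.

0.44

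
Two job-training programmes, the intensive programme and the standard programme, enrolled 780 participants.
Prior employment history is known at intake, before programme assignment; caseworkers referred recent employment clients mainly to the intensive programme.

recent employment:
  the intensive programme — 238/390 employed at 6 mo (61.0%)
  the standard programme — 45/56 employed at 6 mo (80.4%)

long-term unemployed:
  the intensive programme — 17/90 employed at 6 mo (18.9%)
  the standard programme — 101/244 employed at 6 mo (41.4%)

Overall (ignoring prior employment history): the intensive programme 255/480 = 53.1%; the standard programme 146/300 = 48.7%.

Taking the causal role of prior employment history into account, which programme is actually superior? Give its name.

the standard programme

The stratified and pooled comparisons disagree (the standard programme wins within each prior employment history; the intensive programme wins overall), so the answer turns on the causal role of prior employment history.
Nothing the programme does changes prior employment history; the imbalance is an allocation artefact. With prior employment history also predicting the outcome, the pooled figure is confounded, and the within-stratum comparison is the causal one.
Within each level — recent employment: 61.0% vs 80.4%; long-term unemployed: 18.9% vs 41.4% — the standard programme is higher every time.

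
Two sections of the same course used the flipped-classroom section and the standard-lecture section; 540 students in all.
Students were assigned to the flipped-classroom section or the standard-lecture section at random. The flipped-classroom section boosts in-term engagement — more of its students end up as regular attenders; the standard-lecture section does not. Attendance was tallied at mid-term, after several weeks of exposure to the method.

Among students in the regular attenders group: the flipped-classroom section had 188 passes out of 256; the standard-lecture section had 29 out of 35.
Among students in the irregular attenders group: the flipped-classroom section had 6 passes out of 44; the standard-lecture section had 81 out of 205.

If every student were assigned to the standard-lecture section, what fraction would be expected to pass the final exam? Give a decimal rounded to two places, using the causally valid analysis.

0.46

the standard-lecture section is higher inside every mid-term attendance stratum but the flipped-classroom section is higher in aggregate. Whether to stratify depends on how mid-term attendance relates to the teaching method.
The distribution of mid-term attendance is itself part of what the teaching method does — it is an intermediate outcome. Holding it fixed would remove that part of the effect; the total effect is the pooled difference.
So P(outcome | do(the standard-lecture section)) is just the pooled rate for the standard-lecture section: 110/240 = 0.458.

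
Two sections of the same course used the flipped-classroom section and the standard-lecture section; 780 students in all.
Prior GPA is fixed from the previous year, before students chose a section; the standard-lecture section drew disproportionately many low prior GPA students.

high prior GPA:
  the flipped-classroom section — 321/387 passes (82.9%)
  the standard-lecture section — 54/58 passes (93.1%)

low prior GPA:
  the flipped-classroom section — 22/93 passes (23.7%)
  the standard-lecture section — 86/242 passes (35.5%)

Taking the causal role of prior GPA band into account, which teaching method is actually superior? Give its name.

the standard-lecture section

Prior GPA band is set before the teaching method has any effect — it is not caused by the teaching method — and it independently drives the outcome. That makes it a confounder, so the causal comparison is within prior GPA band levels.
Within each level — high prior GPA: 82.9% vs 93.1%; low prior GPA: 23.7% vs 35.5% — the standard-lecture section is higher every time.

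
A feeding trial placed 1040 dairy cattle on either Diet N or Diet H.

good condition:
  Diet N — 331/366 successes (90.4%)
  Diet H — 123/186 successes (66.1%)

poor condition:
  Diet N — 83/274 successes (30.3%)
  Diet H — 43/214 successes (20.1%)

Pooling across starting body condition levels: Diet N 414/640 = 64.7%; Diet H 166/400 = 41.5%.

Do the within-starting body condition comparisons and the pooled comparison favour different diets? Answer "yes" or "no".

no

Within each starting body condition level (good condition 90.4% vs 66.1%; poor condition 30.3% vs 20.1%), Diet N has the higher rate every time. Pooled: 64.7% vs 41.5% — Diet N has the higher rate overall. They agree.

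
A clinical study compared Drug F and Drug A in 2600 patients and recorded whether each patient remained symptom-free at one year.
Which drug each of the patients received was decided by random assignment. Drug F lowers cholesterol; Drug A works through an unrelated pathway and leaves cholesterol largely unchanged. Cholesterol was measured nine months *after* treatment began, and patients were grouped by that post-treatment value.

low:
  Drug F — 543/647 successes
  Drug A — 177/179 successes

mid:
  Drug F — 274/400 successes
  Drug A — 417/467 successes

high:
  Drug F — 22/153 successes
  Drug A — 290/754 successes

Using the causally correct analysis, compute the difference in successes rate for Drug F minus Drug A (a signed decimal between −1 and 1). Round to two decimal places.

The cholesterol-specific comparison favours Drug A throughout, but the pooled figures favour Drug F. The question is whether to condition on cholesterol.
Stratifying would compare drugs among patients the drugs themselves sorted into cholesterol groups — a form of selection on an intermediate. The unconditioned pooled rates give the total causal effect.
The causal difference is the pooled difference: 0.699 − 0.631 = +0.068.

+0.07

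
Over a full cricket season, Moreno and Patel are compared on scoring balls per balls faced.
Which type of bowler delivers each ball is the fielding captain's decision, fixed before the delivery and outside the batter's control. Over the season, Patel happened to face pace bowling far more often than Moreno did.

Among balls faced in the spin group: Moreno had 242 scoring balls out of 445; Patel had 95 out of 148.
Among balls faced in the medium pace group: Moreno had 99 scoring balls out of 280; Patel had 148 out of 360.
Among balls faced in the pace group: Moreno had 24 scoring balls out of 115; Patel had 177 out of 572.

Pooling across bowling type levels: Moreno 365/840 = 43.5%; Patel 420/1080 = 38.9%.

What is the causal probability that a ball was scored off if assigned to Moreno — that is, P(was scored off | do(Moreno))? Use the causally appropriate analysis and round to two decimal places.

Patel is higher inside every bowling type stratum but Moreno is higher in aggregate. Whether to stratify depends on how bowling type relates to the player.
Bowling type differs across players for reasons unrelated to any effect of the player itself, and it separately predicts the outcome — a classic confounder. We must compare within bowling type levels.
Standardising Moreno to the population bowling type mix: 0.309·242/445 + 0.333·99/280 + 0.358·24/115 = 0.360.

0.36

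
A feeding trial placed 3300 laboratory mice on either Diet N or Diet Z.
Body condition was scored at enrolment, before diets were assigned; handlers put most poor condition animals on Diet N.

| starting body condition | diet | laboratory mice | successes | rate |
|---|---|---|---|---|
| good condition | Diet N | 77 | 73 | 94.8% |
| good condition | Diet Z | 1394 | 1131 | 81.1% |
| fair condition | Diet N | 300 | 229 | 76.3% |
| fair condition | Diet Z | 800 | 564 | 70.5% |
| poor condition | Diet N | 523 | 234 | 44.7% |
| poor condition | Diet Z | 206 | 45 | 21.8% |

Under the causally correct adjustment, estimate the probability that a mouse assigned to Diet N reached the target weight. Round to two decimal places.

Within every starting body condition level Diet N has the higher rate, yet pooled Diet Z does — Simpson's reversal.
Starting body condition is set before the diet has any effect — it is not caused by the diet — and it independently drives the outcome. That makes it a confounder, so the causal comparison is within starting body condition levels.
Standardising Diet N to the population starting body condition mix: 0.446·73/77 + 0.333·229/300 + 0.221·234/523 = 0.776.

0.78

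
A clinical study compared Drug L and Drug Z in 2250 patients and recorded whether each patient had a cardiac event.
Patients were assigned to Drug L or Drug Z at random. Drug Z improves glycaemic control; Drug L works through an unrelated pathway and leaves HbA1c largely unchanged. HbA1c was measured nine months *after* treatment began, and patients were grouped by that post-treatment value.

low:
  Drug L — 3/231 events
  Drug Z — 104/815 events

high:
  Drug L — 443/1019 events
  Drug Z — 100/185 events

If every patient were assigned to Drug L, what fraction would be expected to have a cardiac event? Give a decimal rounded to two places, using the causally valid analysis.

The stratified and pooled comparisons disagree (Drug L wins within each HbA1c; Drug Z wins overall), so the answer turns on the causal role of HbA1c.
HbA1c lies on the pathway drug → HbA1c → outcome, so adjusting for it blocks the indirect effect. For the total causal effect of drug, use the unadjusted pooled rates.
So P(outcome | do(Drug L)) is just the pooled rate for Drug L: 446/1250 = 0.357.

0.36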